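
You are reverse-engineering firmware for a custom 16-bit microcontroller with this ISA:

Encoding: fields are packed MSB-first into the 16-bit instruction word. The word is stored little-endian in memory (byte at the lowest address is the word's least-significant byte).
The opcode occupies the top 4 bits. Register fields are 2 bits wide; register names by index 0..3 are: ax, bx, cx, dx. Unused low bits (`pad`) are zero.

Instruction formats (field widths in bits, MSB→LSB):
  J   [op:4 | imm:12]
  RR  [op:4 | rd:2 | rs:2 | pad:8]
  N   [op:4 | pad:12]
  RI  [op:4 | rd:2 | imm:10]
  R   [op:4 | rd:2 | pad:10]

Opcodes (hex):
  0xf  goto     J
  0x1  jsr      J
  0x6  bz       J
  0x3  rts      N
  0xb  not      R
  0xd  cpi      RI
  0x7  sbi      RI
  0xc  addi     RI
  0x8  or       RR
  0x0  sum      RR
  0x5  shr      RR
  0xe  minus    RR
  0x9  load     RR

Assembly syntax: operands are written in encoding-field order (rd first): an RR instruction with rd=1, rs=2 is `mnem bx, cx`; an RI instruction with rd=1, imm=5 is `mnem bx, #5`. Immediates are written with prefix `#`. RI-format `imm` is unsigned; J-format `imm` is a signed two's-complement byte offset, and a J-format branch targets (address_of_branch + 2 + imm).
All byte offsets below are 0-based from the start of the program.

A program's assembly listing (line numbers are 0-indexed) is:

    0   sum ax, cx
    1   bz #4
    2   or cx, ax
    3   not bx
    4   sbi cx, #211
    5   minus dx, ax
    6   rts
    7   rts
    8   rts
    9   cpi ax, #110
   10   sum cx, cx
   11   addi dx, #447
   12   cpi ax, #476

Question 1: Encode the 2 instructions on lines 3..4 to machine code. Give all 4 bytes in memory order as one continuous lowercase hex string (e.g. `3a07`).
L3: not op=0xb:4|rd=1:2|pad=0:10 ⇒ 0xb400 ⇒ little 00 b4
L4: sbi op=0x7:4|rd=2:2|imm=211:10 ⇒ 0x78d3 ⇒ little d3 78

00b4d378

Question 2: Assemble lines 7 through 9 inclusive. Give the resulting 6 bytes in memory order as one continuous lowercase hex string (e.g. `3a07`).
003000306ed0

L7: rts op=0x3:4|pad=0:12 ⇒ 0x3000 ⇒ little 00 30
L8: rts op=0x3:4|pad=0:12 ⇒ 0x3000 ⇒ little 00 30
L9: cpi op=0xd:4|rd=0:2|imm=110:10 ⇒ 0xd06e ⇒ little 6e d0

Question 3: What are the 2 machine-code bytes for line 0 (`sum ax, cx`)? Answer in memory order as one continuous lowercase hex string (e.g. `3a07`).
line 0 (sum): pack op=0x0:4|rd=0:2|rs=2:2|pad=0:8 = 0x0200; little→ 00 02

0002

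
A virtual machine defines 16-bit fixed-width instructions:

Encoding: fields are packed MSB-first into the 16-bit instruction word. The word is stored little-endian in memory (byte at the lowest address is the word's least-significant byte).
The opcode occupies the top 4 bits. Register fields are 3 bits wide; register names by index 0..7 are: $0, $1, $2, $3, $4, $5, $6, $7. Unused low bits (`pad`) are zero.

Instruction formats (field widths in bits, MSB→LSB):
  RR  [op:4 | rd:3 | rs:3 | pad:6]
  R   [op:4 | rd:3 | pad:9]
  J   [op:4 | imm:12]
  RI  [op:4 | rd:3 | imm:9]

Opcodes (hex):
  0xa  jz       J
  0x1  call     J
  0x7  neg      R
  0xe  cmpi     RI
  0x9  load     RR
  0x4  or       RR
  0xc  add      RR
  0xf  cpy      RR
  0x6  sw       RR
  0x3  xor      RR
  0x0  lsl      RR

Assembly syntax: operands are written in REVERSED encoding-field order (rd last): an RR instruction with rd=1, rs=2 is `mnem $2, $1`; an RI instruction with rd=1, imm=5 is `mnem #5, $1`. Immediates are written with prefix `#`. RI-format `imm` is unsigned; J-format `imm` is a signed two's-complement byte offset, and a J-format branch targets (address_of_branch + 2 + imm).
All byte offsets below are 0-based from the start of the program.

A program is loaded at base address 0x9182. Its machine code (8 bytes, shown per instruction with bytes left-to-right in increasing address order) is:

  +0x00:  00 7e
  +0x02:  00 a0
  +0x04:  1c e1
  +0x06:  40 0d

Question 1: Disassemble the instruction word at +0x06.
lsl $5, $6

@+06  little-endian(40 0d) = 0x0d40
  opcode bits[15:12]=0x0: lsl/RR
  rd: (w>>9)&0x7=0x6 → $6
  rs: (w>>6)&0x7=0x5 → $5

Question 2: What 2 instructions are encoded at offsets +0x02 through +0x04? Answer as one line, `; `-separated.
jz #0; cmpi #284, $0

+0x02: 00 a0 ⇒ word 0xa000 (little)
  op=0xa000>>12=0xa ⇒ jz (J)
  imm@[11:0]=0x0 ⇒ #0
+0x04: 1c e1 ⇒ word 0xe11c (little)
  op=0xe11c>>12=0xe ⇒ cmpi (RI)
  rd@[11:9]=0x0 ⇒ $0
  imm@[8:0]=0x11c ⇒ #284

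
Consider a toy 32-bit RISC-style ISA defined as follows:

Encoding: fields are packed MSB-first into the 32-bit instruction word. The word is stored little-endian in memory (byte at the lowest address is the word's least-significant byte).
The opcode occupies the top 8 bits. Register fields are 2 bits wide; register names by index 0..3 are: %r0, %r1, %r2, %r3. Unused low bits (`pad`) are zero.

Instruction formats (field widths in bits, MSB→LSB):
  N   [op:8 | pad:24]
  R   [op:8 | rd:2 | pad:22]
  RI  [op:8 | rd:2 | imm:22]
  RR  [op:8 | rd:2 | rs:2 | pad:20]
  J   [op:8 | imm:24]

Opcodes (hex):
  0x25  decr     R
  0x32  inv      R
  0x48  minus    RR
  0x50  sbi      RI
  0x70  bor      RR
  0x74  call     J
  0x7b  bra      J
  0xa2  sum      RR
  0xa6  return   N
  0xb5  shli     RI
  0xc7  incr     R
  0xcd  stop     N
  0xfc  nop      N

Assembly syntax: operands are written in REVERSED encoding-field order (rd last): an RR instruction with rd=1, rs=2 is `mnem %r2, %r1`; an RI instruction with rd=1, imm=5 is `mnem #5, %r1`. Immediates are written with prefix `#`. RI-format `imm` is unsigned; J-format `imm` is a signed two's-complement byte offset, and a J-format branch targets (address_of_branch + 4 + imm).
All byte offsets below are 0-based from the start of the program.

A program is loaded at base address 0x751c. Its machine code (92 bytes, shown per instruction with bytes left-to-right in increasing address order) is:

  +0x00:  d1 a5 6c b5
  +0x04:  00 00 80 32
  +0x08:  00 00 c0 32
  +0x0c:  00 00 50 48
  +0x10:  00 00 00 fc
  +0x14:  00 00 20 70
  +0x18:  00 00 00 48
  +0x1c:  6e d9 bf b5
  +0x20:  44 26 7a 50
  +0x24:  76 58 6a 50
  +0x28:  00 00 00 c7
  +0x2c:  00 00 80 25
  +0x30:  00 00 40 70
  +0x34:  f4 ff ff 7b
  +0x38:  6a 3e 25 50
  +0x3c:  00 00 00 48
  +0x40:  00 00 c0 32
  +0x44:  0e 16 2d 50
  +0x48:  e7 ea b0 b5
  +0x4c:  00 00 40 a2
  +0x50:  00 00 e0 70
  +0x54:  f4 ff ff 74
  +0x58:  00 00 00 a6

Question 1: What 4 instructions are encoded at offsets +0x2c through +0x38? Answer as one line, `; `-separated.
decr %r2; bor %r0, %r1; bra #-12; sbi #2440810, %r0

+0x2c: 00 00 80 25 ⇒ word 0x25800000 (little)
  top 8b → 0x25 → decr [R]
  [23:22] rd=2 = %r2
+0x30: 00 00 40 70 ⇒ word 0x70400000 (little)
  top 8b → 0x70 → bor [RR]
  [23:22] rd=1 = %r1
  [21:20] rs=0 = %r0
+0x34: f4 ff ff 7b ⇒ word 0x7bfffff4 (little)
  top 8b → 0x7b → bra [J]
  [23:0] imm=16777204 (s24→-12) = #-12
+0x38: 6a 3e 25 50 ⇒ word 0x50253e6a (little)
  top 8b → 0x50 → sbi [RI]
  [23:22] rd=0 = %r0
  [21:0] imm=2440810 = #2440810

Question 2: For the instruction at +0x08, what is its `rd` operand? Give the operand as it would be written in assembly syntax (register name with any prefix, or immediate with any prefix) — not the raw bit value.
off 0x08: read 00 00 c0 32 as little → 0x32c00000
  op=0x32c00000>>24=0x32 ⇒ inv (R)
  [23:22] rd=3 = %r3

%r3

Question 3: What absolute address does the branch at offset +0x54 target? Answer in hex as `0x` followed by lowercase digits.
+0x54: f4 ff ff 74 ⇒ word 0x74fffff4 (little)
  op=0x74fffff4>>24=0x74 ⇒ call (J)
  [23:0] imm=16777204 (s24→-12) = #-12
  target = base 0x751c + off 0x54 + 4 + imm -12 = 0x7568

0x7568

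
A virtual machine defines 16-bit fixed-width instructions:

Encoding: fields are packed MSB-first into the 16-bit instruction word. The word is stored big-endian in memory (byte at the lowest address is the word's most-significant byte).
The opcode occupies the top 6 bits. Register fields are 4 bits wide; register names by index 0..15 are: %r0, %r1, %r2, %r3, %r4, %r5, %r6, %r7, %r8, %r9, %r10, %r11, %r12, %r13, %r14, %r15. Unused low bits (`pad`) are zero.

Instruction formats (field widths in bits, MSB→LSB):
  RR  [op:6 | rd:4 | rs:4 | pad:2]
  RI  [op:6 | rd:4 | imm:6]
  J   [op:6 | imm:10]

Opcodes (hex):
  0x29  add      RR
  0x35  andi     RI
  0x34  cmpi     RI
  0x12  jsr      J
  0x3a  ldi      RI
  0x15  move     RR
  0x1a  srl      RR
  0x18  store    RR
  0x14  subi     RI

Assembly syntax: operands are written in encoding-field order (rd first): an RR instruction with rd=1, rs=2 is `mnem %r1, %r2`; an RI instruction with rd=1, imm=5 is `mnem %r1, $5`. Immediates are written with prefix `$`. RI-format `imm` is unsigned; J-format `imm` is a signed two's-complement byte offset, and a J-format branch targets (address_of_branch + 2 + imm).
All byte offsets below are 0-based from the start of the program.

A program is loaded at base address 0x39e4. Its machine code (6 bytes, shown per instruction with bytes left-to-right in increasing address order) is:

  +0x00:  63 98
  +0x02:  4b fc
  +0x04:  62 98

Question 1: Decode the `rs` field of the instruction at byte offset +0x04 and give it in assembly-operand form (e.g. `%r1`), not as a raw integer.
%r6

@+04  big-endian(62 98) = 0x6298
  op=0x6298>>10=0x18 ⇒ store (RR)
  rd: (w>>6)&0xf=0xa → %r10
  rs: (w>>2)&0xf=0x6 → %r6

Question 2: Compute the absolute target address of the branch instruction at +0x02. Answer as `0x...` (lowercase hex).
0x39e4

+0x02: 4b fc ⇒ word 0x4bfc (big)
  top 6b → 0x12 → jsr [J]
  imm@[9:0]=0x3fc (s10→-4) ⇒ $-4
  target = base 0x39e4 + off 0x02 + 2 + imm -4 = 0x39e4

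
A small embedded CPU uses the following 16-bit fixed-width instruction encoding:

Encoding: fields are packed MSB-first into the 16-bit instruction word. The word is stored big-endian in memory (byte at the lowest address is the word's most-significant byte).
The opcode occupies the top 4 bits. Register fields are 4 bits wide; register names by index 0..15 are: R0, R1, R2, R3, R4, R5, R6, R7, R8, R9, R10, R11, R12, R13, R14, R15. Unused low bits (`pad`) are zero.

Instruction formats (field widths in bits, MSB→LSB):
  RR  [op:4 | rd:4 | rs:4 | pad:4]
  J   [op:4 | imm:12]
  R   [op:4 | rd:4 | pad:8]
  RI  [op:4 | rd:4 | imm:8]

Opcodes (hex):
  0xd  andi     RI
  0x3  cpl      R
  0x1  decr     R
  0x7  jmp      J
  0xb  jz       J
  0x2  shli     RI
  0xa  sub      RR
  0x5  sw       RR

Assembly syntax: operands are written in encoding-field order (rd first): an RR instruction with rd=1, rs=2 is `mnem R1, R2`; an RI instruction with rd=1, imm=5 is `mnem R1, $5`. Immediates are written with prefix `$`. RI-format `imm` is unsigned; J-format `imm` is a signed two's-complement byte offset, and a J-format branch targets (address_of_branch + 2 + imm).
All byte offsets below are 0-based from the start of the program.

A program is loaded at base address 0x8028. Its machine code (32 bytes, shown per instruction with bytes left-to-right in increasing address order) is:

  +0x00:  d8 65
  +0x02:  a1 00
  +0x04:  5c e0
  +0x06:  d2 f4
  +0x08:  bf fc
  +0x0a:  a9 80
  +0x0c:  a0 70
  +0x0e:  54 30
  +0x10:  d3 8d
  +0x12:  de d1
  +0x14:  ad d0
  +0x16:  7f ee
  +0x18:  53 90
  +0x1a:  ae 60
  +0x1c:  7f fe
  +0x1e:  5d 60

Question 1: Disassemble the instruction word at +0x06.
off 0x06: read d2 f4 as big → 0xd2f4
  opcode bits[15:12]=0xd: andi/RI
  rd@[11:8]=0x2 ⇒ R2
  imm@[7:0]=0xf4 ⇒ $244

andi R2, $244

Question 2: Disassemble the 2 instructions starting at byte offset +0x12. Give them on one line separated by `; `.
@+12  big-endian(de d1) = 0xded1
  top 4b → 0xd → andi [RI]
  rd@[11:8]=0xe ⇒ R14
  imm@[7:0]=0xd1 ⇒ $209
@+14  big-endian(ad d0) = 0xadd0
  top 4b → 0xa → sub [RR]
  rd@[11:8]=0xd ⇒ R13
  rs@[7:4]=0xd ⇒ R13

andi R14, $209; sub R13, R13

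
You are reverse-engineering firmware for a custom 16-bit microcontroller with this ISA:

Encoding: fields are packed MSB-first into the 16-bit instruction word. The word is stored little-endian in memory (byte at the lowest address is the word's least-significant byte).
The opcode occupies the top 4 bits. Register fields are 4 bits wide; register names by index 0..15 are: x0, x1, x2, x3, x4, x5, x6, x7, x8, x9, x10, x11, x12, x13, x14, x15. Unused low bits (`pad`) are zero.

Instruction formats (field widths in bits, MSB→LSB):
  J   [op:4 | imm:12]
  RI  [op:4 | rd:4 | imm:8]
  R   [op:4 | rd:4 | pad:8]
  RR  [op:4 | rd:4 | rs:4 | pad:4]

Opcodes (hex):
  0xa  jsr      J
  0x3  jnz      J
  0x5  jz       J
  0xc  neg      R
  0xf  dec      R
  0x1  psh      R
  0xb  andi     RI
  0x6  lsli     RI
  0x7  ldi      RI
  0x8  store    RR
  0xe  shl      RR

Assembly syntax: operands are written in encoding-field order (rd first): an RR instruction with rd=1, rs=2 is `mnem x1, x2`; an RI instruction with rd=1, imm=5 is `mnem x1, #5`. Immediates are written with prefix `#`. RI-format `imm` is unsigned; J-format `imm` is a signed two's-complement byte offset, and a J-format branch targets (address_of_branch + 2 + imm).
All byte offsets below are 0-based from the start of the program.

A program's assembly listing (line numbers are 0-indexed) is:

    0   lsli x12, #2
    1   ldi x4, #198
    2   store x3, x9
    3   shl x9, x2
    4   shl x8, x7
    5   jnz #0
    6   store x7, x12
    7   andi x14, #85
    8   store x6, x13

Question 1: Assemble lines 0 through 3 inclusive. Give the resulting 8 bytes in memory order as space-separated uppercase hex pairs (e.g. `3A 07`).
0. lsli fields op=0x6:4|rd=12:4|imm=2:8 → word 6c02h → 02 6c
1. ldi fields op=0x7:4|rd=4:4|imm=198:8 → word 74c6h → c6 74
2. store fields op=0x8:4|rd=3:4|rs=9:4|pad=0:4 → word 8390h → 90 83
3. shl fields op=0xe:4|rd=9:4|rs=2:4|pad=0:4 → word e920h → 20 e9

02 6C C6 74 90 83 20 E9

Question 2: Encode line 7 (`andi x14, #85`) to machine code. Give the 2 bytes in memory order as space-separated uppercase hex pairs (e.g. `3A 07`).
L7: andi op=0xb:4|rd=14:4|imm=85:8 ⇒ 0xbe55 ⇒ little 55 be

55 BE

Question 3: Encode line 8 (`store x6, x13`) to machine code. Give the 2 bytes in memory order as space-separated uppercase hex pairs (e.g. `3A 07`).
D0 86

L8: store op=0x8:4|rd=6:4|rs=13:4|pad=0:4 ⇒ 0x86d0 ⇒ little d0 86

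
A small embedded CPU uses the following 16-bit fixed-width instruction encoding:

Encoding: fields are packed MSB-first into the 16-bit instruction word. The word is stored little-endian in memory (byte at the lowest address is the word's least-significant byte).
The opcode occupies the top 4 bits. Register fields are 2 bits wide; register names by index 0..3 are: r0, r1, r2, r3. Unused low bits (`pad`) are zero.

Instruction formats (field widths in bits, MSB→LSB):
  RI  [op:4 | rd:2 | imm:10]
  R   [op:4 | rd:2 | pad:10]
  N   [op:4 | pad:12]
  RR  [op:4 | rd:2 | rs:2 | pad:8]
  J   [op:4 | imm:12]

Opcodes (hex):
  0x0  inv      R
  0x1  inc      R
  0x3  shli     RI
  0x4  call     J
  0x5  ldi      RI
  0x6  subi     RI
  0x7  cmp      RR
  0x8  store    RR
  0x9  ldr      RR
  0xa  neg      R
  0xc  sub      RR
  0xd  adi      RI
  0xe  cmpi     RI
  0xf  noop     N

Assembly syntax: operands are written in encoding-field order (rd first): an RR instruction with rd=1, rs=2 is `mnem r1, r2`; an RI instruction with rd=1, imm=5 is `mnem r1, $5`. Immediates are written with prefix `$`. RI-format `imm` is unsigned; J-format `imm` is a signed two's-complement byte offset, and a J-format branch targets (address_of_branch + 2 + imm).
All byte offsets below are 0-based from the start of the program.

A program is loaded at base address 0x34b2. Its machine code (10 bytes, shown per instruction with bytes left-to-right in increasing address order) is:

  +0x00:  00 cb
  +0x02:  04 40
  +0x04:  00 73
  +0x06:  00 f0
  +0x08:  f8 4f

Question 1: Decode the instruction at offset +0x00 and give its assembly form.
@+00  little-endian(00 cb) = 0xcb00
  top 4b → 0xc → sub [RR]
  rd: (w>>10)&0x3=0x2 → r2
  rs: (w>>8)&0x3=0x3 → r3

sub r2, r3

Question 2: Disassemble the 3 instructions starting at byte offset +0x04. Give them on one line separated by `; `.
cmp r0, r3; noop; call $-8

+0x04: 00 73 ⇒ word 0x7300 (little)
  opcode bits[15:12]=0x7: cmp/RR
  rd: (w>>10)&0x3=0x0 → r0
  rs: (w>>8)&0x3=0x3 → r3
+0x06: 00 f0 ⇒ word 0xf000 (little)
  opcode bits[15:12]=0xf: noop/N
+0x08: f8 4f ⇒ word 0x4ff8 (little)
  opcode bits[15:12]=0x4: call/J
  imm: (w>>0)&0xfff=0xff8 (s12→-8) → $-8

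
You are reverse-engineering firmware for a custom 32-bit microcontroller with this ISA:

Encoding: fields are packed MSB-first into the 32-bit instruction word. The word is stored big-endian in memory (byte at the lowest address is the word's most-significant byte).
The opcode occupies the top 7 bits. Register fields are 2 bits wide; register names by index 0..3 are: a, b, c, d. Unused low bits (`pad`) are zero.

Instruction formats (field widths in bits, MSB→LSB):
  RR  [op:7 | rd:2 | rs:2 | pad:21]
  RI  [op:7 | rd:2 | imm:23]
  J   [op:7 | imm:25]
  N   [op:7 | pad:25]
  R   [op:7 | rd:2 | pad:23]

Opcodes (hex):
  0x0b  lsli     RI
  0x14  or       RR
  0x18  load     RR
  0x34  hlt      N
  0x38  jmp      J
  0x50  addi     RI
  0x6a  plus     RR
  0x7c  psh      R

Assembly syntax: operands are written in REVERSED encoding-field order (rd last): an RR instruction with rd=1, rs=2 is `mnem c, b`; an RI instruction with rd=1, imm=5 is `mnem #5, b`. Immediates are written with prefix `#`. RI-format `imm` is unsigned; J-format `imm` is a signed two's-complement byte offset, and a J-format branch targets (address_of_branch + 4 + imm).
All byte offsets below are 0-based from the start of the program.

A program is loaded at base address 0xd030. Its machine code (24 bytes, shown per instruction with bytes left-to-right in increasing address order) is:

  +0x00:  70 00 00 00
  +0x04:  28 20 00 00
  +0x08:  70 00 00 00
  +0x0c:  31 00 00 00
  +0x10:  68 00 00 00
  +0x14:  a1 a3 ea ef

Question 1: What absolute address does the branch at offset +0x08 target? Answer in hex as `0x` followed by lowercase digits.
0xd03c

[08] 70 00 00 00 → 0x70000000
  op=0x70000000>>25=0x38 ⇒ jmp (J)
  imm@[24:0]=0x0 ⇒ #0
  target = base 0xd030 + off 0x08 + 4 + imm 0 = 0xd03c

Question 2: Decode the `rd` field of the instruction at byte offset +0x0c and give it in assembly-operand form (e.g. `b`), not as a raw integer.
c

off 0x0c: read 31 00 00 00 as big → 0x31000000
  op=0x31000000>>25=0x18 ⇒ load (RR)
  rd: (w>>23)&0x3=0x2 → c
  rs: (w>>21)&0x3=0x0 → a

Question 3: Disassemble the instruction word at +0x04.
+0x04: 28 20 00 00 ⇒ word 0x28200000 (big)
  op=0x28200000>>25=0x14 ⇒ or (RR)
  rd: (w>>23)&0x3=0x0 → a
  rs: (w>>21)&0x3=0x1 → b

or b, a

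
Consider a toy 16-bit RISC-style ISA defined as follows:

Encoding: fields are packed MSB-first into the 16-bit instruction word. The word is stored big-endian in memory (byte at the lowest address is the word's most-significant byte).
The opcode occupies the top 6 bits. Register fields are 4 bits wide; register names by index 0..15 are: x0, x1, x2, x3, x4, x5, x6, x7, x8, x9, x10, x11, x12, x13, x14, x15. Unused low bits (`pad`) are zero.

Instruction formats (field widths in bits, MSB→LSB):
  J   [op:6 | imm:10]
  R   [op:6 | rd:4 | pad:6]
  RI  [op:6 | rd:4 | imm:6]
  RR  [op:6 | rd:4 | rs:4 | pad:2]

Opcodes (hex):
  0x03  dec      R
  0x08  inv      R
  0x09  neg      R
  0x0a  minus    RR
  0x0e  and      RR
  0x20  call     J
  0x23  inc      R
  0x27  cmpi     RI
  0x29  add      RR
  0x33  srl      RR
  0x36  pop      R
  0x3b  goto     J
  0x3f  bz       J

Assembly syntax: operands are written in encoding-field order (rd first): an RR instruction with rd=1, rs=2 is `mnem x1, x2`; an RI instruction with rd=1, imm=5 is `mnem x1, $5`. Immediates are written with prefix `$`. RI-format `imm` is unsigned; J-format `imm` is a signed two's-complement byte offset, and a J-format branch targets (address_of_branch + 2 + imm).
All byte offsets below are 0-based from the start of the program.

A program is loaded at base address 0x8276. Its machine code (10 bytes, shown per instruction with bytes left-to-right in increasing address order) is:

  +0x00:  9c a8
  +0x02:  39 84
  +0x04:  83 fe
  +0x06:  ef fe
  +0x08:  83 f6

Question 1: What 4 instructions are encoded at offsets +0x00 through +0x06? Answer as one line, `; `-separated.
[00] 9c a8 → 0x9ca8
  top 6b → 0x27 → cmpi [RI]
  rd: (w>>6)&0xf=0x2 → x2
  imm: (w>>0)&0x3f=0x28 → $40
[02] 39 84 → 0x3984
  top 6b → 0xe → and [RR]
  rd: (w>>6)&0xf=0x6 → x6
  rs: (w>>2)&0xf=0x1 → x1
[04] 83 fe → 0x83fe
  top 6b → 0x20 → call [J]
  imm: (w>>0)&0x3ff=0x3fe (s10→-2) → $-2
[06] ef fe → 0xeffe
  top 6b → 0x3b → goto [J]
  imm: (w>>0)&0x3ff=0x3fe (s10→-2) → $-2

cmpi x2, $40; and x6, x1; call $-2; goto $-2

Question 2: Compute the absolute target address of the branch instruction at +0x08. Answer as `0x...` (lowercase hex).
0x8276

off 0x08: read 83 f6 as big → 0x83f6
  opcode bits[15:10]=0x20: call/J
  [9:0] imm=1014 (s10→-10) = $-10
  target = base 0x8276 + off 0x08 + 2 + imm -10 = 0x8276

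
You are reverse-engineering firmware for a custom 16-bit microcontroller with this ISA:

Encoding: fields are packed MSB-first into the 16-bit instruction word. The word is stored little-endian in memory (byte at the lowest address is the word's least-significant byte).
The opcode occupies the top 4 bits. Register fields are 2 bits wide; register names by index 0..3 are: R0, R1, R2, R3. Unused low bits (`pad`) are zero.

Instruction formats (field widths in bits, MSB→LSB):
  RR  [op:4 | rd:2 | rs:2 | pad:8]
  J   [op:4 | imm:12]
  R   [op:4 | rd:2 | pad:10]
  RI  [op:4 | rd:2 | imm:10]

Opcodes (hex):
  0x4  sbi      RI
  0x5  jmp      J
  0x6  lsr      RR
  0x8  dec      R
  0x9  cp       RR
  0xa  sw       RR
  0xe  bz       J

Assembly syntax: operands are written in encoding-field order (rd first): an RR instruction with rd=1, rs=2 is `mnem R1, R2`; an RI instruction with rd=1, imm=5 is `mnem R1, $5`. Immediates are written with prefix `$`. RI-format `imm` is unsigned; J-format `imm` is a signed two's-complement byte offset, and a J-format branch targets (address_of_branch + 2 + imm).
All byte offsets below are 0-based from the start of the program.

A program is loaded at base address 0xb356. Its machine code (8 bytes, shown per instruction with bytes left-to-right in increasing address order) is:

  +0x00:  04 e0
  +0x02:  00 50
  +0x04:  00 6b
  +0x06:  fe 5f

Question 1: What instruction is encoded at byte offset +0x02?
jmp $0

+0x02: 00 50 ⇒ word 0x5000 (little)
  top 4b → 0x5 → jmp [J]
  [11:0] imm=0 = $0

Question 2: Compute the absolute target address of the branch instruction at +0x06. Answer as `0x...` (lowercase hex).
0xb35c

[06] fe 5f → 0x5ffe
  op=0x5ffe>>12=0x5 ⇒ jmp (J)
  imm: (w>>0)&0xfff=0xffe (s12→-2) → $-2
  target = base 0xb356 + off 0x06 + 2 + imm -2 = 0xb35c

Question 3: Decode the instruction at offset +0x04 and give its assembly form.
lsr R2, R3

+0x04: 00 6b ⇒ word 0x6b00 (little)
  op=0x6b00>>12=0x6 ⇒ lsr (RR)
  rd: (w>>10)&0x3=0x2 → R2
  rs: (w>>8)&0x3=0x3 → R3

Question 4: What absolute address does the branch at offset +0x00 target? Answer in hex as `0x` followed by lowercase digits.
0xb35c

off 0x00: read 04 e0 as little → 0xe004
  opcode bits[15:12]=0xe: bz/J
  imm: (w>>0)&0xfff=0x4 → $4
  target = base 0xb356 + off 0x00 + 2 + imm 4 = 0xb35c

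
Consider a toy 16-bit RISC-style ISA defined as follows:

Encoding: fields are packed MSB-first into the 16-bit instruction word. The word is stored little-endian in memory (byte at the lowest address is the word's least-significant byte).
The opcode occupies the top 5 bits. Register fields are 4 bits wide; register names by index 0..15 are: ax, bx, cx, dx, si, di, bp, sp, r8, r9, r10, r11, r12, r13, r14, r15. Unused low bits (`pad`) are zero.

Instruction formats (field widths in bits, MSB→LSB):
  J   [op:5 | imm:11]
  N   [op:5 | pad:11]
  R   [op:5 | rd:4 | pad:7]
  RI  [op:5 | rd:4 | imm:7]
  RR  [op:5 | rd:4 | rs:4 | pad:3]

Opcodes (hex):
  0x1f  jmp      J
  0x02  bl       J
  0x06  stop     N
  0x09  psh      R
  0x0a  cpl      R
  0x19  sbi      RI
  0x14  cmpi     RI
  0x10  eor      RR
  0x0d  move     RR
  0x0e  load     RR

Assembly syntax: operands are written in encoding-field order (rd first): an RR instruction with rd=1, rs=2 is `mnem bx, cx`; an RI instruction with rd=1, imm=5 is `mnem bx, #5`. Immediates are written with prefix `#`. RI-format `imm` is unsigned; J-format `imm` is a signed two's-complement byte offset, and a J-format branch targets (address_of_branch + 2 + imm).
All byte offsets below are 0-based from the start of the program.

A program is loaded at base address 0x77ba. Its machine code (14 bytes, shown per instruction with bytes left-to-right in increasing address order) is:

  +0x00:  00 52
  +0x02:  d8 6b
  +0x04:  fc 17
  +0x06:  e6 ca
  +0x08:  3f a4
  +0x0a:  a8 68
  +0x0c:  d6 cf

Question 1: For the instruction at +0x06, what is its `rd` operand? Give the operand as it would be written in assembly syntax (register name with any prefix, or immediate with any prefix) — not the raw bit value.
di

@+06  little-endian(e6 ca) = 0xcae6
  top 5b → 0x19 → sbi [RI]
  rd@[10:7]=0x5 ⇒ di
  imm@[6:0]=0x66 ⇒ #102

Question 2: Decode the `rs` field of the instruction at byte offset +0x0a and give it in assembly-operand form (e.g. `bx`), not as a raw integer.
@+0a  little-endian(a8 68) = 0x68a8
  op=0x68a8>>11=0xd ⇒ move (RR)
  rd@[10:7]=0x1 ⇒ bx
  rs@[6:3]=0x5 ⇒ di

di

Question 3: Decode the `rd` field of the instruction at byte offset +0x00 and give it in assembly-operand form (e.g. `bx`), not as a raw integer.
+0x00: 00 52 ⇒ word 0x5200 (little)
  top 5b → 0xa → cpl [R]
  [10:7] rd=4 = si

si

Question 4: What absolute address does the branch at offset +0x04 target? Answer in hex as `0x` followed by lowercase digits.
+0x04: fc 17 ⇒ word 0x17fc (little)
  opcode bits[15:11]=0x2: bl/J
  [10:0] imm=2044 (s11→-4) = #-4
  target = base 0x77ba + off 0x04 + 2 + imm -4 = 0x77bc

0x77bc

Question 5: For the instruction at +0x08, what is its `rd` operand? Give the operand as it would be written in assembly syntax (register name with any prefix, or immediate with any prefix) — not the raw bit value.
r8

off 0x08: read 3f a4 as little → 0xa43f
  op=0xa43f>>11=0x14 ⇒ cmpi (RI)
  rd@[10:7]=0x8 ⇒ r8
  imm@[6:0]=0x3f ⇒ #63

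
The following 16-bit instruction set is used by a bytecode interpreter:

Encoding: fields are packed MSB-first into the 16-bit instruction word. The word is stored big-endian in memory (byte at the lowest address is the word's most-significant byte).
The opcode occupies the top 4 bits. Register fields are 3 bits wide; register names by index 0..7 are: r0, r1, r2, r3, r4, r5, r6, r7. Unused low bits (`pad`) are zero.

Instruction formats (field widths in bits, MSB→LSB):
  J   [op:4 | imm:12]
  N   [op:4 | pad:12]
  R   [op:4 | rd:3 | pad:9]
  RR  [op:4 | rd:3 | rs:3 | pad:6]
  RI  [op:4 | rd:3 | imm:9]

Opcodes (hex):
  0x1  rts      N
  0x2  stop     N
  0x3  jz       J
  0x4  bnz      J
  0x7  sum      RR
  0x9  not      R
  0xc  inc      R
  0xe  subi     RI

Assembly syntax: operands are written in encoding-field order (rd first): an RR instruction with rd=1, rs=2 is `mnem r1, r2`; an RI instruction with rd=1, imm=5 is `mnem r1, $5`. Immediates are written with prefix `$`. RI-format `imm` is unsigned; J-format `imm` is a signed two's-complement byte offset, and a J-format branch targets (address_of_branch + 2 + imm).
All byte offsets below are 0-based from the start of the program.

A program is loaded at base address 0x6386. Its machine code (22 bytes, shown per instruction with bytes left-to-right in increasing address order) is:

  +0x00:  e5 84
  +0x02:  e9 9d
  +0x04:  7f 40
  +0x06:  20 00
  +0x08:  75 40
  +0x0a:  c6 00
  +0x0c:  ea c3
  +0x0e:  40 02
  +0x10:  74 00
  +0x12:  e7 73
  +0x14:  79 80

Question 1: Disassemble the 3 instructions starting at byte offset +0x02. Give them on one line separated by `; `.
subi r4, $413; sum r7, r5; stop

+0x02: e9 9d ⇒ word 0xe99d (big)
  opcode bits[15:12]=0xe: subi/RI
  rd@[11:9]=0x4 ⇒ r4
  imm@[8:0]=0x19d ⇒ $413
+0x04: 7f 40 ⇒ word 0x7f40 (big)
  opcode bits[15:12]=0x7: sum/RR
  rd@[11:9]=0x7 ⇒ r7
  rs@[8:6]=0x5 ⇒ r5
+0x06: 20 00 ⇒ word 0x2000 (big)
  opcode bits[15:12]=0x2: stop/N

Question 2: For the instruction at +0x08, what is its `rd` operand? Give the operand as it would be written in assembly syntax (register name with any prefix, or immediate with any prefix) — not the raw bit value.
[08] 75 40 → 0x7540
  opcode bits[15:12]=0x7: sum/RR
  rd@[11:9]=0x2 ⇒ r2
  rs@[8:6]=0x5 ⇒ r5

r2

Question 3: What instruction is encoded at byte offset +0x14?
sum r4, r6

+0x14: 79 80 ⇒ word 0x7980 (big)
  opcode bits[15:12]=0x7: sum/RR
  rd: (w>>9)&0x7=0x4 → r4
  rs: (w>>6)&0x7=0x6 → r6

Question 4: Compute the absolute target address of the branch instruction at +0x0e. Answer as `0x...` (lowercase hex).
0x6398

@+0e  big-endian(40 02) = 0x4002
  op=0x4002>>12=0x4 ⇒ bnz (J)
  [11:0] imm=2 = $2
  target = base 0x6386 + off 0x0e + 2 + imm 2 = 0x6398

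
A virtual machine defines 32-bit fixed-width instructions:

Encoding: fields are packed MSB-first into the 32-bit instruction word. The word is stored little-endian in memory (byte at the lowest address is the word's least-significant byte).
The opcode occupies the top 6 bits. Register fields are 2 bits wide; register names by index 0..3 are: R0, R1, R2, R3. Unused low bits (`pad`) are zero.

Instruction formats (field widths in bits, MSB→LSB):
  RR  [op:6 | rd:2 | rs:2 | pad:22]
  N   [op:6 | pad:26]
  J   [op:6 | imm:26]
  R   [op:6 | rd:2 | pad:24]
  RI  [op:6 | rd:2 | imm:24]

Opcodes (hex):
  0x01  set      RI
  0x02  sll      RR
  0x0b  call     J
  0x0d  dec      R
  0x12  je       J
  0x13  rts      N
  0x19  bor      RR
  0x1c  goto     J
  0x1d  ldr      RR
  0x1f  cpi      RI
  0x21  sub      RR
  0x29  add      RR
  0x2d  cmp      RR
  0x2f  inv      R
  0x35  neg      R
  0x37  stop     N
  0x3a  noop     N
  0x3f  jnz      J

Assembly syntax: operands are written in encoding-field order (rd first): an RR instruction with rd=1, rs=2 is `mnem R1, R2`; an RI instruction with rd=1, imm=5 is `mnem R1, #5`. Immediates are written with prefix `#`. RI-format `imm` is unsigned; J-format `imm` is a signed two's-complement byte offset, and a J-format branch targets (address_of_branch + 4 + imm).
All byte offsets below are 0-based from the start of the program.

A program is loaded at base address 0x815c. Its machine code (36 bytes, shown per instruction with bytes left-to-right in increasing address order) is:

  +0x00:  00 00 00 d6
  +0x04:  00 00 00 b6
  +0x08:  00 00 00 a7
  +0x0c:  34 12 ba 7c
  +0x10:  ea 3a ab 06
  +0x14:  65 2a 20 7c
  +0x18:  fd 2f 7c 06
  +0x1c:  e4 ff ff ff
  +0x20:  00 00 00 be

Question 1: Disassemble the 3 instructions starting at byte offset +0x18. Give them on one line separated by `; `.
+0x18: fd 2f 7c 06 ⇒ word 0x067c2ffd (little)
  opcode bits[31:26]=0x1: set/RI
  rd: (w>>24)&0x3=0x2 → R2
  imm: (w>>0)&0xffffff=0x7c2ffd → #8138749
+0x1c: e4 ff ff ff ⇒ word 0xffffffe4 (little)
  opcode bits[31:26]=0x3f: jnz/J
  imm: (w>>0)&0x3ffffff=0x3ffffe4 (s26→-28) → #-28
+0x20: 00 00 00 be ⇒ word 0xbe000000 (little)
  opcode bits[31:26]=0x2f: inv/R
  rd: (w>>24)&0x3=0x2 → R2

set R2, #8138749; jnz #-28; inv R2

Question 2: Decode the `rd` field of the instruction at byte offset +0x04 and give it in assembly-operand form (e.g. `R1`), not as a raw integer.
@+04  little-endian(00 00 00 b6) = 0xb6000000
  top 6b → 0x2d → cmp [RR]
  rd: (w>>24)&0x3=0x2 → R2
  rs: (w>>22)&0x3=0x0 → R0

R2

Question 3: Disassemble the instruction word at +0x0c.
cpi R0, #12194356

[0c] 34 12 ba 7c → 0x7cba1234
  opcode bits[31:26]=0x1f: cpi/RI
  rd: (w>>24)&0x3=0x0 → R0
  imm: (w>>0)&0xffffff=0xba1234 → #12194356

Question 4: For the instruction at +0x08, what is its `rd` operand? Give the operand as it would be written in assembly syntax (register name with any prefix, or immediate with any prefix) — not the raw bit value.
R3

+0x08: 00 00 00 a7 ⇒ word 0xa7000000 (little)
  op=0xa7000000>>26=0x29 ⇒ add (RR)
  [25:24] rd=3 = R3
  [23:22] rs=0 = R0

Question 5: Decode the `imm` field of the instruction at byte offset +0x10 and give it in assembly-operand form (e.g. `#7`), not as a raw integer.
#11221738

[10] ea 3a ab 06 → 0x06ab3aea
  opcode bits[31:26]=0x1: set/RI
  rd@[25:24]=0x2 ⇒ R2
  imm@[23:0]=0xab3aea ⇒ #11221738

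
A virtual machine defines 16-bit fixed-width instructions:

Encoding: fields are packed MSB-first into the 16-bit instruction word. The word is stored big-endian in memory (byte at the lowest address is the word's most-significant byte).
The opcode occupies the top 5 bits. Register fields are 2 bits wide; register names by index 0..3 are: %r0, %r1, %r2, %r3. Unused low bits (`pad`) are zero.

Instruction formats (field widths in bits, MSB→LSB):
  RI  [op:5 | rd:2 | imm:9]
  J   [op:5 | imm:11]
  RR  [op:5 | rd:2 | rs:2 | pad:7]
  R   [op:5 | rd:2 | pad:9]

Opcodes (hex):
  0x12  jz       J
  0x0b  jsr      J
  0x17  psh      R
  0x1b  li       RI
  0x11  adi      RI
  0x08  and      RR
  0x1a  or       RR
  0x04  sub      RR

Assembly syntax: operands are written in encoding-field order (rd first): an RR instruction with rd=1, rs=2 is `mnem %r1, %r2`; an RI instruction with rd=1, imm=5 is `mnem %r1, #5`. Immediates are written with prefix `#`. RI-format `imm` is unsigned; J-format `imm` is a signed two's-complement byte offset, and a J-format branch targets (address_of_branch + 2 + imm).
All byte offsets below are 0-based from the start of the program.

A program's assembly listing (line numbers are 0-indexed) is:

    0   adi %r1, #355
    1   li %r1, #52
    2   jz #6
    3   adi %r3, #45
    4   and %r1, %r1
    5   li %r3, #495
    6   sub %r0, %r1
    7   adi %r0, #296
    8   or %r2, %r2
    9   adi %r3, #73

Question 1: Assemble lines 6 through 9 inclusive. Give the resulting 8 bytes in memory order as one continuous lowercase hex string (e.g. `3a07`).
6. sub fields op=0x4:5|rd=0:2|rs=1:2|pad=0:7 → word 2080h → 20 80
7. adi fields op=0x11:5|rd=0:2|imm=296:9 → word 8928h → 89 28
8. or fields op=0x1a:5|rd=2:2|rs=2:2|pad=0:7 → word d500h → d5 00
9. adi fields op=0x11:5|rd=3:2|imm=73:9 → word 8e49h → 8e 49

20808928d5008e49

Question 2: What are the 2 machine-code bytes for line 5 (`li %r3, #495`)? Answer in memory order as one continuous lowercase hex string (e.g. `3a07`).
line 5 (li): pack op=0x1b:5|rd=3:2|imm=495:9 = 0xdfef; big→ df ef

dfef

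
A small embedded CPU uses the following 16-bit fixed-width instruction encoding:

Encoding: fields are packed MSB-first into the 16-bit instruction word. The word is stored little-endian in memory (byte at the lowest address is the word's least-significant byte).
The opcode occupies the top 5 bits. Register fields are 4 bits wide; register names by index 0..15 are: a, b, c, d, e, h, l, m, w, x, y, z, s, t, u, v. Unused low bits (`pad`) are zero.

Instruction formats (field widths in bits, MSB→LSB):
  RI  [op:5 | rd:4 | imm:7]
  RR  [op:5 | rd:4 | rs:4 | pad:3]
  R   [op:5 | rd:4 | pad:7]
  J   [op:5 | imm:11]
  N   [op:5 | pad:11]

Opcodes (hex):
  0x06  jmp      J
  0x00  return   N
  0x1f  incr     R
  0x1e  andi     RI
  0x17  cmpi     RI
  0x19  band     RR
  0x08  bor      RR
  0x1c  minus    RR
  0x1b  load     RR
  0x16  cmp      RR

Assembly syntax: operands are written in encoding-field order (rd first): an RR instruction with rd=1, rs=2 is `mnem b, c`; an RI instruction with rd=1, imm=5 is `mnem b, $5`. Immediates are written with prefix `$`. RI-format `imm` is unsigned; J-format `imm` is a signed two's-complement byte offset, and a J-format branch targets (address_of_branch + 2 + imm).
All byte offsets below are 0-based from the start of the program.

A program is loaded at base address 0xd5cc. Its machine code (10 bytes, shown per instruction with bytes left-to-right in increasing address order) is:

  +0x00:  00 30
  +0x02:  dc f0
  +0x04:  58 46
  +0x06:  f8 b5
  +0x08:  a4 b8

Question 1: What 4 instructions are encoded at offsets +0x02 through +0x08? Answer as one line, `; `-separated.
@+02  little-endian(dc f0) = 0xf0dc
  opcode bits[15:11]=0x1e: andi/RI
  rd@[10:7]=0x1 ⇒ b
  imm@[6:0]=0x5c ⇒ $92
@+04  little-endian(58 46) = 0x4658
  opcode bits[15:11]=0x8: bor/RR
  rd@[10:7]=0xc ⇒ s
  rs@[6:3]=0xb ⇒ z
@+06  little-endian(f8 b5) = 0xb5f8
  opcode bits[15:11]=0x16: cmp/RR
  rd@[10:7]=0xb ⇒ z
  rs@[6:3]=0xf ⇒ v
@+08  little-endian(a4 b8) = 0xb8a4
  opcode bits[15:11]=0x17: cmpi/RI
  rd@[10:7]=0x1 ⇒ b
  imm@[6:0]=0x24 ⇒ $36

andi b, $92; bor s, z; cmp z, v; cmpi b, $36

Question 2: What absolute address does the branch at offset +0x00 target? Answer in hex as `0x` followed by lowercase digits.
0xd5ce

off 0x00: read 00 30 as little → 0x3000
  op=0x3000>>11=0x6 ⇒ jmp (J)
  imm: (w>>0)&0x7ff=0x0 → $0
  target = base 0xd5cc + off 0x00 + 2 + imm 0 = 0xd5ce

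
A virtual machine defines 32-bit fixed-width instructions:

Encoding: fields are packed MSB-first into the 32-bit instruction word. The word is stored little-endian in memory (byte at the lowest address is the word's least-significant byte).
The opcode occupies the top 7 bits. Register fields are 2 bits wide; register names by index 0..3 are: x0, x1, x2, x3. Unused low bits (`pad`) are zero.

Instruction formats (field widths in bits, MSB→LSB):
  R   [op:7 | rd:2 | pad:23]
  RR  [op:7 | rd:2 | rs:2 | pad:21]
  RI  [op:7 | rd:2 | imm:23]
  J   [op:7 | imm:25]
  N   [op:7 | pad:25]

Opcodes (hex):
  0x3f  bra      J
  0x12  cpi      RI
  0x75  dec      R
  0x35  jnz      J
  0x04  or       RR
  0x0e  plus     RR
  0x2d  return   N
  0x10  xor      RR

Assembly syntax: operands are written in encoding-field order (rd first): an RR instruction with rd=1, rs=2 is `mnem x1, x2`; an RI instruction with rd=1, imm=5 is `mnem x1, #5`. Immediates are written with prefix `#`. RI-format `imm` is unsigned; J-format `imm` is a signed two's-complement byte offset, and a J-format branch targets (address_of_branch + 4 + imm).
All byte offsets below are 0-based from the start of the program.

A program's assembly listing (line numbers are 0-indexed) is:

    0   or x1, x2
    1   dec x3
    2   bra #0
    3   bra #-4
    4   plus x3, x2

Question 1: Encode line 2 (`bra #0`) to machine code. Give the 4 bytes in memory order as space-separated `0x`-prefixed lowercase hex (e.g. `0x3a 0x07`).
line 2 (bra): pack op=0x3f:7|imm=0:25 = 0x7e000000; little→ 00 00 00 7e

0x00 0x00 0x00 0x7e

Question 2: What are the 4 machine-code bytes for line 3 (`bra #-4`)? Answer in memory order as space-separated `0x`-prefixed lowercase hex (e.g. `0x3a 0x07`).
0xfc 0xff 0xff 0x7f

3. bra fields op=0x3f:7|imm=-4:25 → word 7ffffffch → fc ff ff 7f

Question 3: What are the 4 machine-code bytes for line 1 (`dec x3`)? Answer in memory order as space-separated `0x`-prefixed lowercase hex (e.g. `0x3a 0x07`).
1. dec fields op=0x75:7|rd=3:2|pad=0:23 → word eb800000h → 00 00 80 eb

0x00 0x00 0x80 0xeb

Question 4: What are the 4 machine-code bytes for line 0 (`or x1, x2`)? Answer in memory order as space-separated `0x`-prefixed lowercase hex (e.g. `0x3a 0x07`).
line 0 (or): pack op=0x4:7|rd=1:2|rs=2:2|pad=0:21 = 0x08c00000; little→ 00 00 c0 08

0x00 0x00 0xc0 0x08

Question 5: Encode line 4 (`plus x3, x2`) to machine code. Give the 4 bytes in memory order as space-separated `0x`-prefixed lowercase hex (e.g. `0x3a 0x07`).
0x00 0x00 0xc0 0x1d

4. plus fields op=0xe:7|rd=3:2|rs=2:2|pad=0:21 → word 1dc00000h → 00 00 c0 1d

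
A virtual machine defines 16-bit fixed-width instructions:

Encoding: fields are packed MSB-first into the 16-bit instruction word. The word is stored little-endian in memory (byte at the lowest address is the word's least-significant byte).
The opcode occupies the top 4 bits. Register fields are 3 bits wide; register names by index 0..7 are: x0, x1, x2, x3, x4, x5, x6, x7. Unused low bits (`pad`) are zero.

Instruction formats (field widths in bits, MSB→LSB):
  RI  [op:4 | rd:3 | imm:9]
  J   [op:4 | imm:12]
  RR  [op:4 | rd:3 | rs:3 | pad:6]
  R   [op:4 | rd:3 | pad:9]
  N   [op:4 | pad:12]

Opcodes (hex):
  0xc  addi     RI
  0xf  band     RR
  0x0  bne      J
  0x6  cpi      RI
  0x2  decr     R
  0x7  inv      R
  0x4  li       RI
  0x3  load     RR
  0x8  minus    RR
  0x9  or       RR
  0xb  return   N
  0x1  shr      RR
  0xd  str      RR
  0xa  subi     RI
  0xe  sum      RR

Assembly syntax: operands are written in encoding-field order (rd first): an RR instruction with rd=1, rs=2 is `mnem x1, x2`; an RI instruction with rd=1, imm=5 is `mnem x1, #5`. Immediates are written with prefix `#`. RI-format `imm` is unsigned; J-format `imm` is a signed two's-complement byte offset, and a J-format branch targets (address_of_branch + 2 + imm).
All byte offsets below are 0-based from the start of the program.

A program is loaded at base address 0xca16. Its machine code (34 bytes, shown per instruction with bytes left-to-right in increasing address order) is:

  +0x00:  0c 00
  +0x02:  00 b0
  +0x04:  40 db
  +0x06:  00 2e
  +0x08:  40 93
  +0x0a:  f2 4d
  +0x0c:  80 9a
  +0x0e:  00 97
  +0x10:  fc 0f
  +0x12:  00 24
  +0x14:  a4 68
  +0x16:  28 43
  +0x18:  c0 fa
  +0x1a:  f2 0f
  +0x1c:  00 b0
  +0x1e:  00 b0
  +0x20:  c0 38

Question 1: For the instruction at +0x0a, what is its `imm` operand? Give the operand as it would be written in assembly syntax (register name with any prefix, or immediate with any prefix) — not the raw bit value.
#498

@+0a  little-endian(f2 4d) = 0x4df2
  op=0x4df2>>12=0x4 ⇒ li (RI)
  [11:9] rd=6 = x6
  [8:0] imm=498 = #498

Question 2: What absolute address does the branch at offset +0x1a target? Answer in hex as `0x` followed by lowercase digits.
0xca24

@+1a  little-endian(f2 0f) = 0x0ff2
  top 4b → 0x0 → bne [J]
  imm: (w>>0)&0xfff=0xff2 (s12→-14) → #-14
  target = base 0xca16 + off 0x1a + 2 + imm -14 = 0xca24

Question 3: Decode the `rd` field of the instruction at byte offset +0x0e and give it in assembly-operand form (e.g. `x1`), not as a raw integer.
x3

@+0e  little-endian(00 97) = 0x9700
  top 4b → 0x9 → or [RR]
  rd@[11:9]=0x3 ⇒ x3
  rs@[8:6]=0x4 ⇒ x4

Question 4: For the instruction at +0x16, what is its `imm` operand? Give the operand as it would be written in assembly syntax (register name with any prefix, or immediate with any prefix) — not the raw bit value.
off 0x16: read 28 43 as little → 0x4328
  op=0x4328>>12=0x4 ⇒ li (RI)
  rd: (w>>9)&0x7=0x1 → x1
  imm: (w>>0)&0x1ff=0x128 → #296

#296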